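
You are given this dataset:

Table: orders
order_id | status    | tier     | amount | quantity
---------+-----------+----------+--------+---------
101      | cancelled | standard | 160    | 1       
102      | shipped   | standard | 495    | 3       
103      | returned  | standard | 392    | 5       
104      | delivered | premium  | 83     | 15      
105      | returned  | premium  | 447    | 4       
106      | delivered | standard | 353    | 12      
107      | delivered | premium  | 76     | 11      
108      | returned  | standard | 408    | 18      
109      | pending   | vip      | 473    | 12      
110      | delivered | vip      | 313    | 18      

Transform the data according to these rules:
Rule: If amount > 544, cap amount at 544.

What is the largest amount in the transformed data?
495

Step 1: Original maximum amount = 495
Step 2: Check cap of 544 against maximum
Step 3: No records exceed the cap (max 495 <= cap 544), so no capping applies
Step 4: Maximum after transformation = 495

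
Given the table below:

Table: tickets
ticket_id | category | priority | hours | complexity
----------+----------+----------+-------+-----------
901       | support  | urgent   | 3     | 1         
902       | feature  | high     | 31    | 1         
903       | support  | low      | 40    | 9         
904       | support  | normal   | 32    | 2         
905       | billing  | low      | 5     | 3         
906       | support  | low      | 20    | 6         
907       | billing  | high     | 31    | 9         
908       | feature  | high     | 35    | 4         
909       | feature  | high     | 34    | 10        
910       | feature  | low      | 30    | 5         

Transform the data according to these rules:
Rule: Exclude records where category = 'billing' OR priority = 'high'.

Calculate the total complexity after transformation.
23

Step 1: Find records where category = 'billing' OR priority = 'high'
Step 2: 5 records match, summing to 27
Step 3: Original sum: 50
Step 4: Remaining sum = 50 - 27 = 23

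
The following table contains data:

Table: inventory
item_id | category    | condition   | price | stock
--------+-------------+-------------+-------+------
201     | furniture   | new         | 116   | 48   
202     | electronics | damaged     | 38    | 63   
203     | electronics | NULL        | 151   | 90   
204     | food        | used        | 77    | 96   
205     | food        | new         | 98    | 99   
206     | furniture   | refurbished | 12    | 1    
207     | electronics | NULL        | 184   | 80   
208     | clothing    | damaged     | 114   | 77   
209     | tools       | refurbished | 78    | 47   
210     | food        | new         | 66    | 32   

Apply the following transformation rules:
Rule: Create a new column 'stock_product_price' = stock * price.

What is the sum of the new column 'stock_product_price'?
67934

Step 1: For each record, compute stock * price
Example calculations:
  48 * 116 = 5568
  63 * 38 = 2394
  90 * 151 = 13590
  ...
Step 2: Sum all derived values
Step 3: Total = 67934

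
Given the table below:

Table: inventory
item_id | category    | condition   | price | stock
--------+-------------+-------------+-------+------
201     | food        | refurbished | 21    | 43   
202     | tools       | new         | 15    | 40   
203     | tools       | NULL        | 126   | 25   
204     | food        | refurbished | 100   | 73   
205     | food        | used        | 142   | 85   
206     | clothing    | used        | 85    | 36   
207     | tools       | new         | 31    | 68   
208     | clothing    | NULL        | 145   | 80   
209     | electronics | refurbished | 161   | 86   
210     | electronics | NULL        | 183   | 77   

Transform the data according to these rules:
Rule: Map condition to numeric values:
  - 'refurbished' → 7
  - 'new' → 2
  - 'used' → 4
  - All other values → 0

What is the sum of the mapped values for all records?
33

Step 1: Apply mapping to each record
Step 2: Count by status:
  'refurbished': 3 records × 7 = 21
  'new': 2 records × 2 = 4
  'used': 2 records × 4 = 8
Step 3: Sum all mapped values = 33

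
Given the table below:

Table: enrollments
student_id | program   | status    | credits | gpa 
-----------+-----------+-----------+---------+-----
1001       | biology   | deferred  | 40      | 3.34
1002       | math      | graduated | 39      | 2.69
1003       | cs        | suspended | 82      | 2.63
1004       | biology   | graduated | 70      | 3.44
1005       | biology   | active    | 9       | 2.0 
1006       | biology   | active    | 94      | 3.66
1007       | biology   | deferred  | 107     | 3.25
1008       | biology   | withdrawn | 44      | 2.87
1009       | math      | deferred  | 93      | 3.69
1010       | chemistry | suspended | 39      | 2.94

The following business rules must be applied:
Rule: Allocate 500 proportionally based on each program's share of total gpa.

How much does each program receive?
biology: 304.16, chemistry: 48.18, cs: 43.1, math: 104.56

Step 1: Calculate total gpa = 30.51
Step 2: Calculate each program's proportion:
  biology: 18.56/30.51 = 60.83% → 304.16
  chemistry: 2.94/30.51 = 9.64% → 48.18
  cs: 2.63/30.51 = 8.62% → 43.1
  math: 6.38/30.51 = 20.91% → 104.56
Step 3: Verify: sum of allocations ≈ 500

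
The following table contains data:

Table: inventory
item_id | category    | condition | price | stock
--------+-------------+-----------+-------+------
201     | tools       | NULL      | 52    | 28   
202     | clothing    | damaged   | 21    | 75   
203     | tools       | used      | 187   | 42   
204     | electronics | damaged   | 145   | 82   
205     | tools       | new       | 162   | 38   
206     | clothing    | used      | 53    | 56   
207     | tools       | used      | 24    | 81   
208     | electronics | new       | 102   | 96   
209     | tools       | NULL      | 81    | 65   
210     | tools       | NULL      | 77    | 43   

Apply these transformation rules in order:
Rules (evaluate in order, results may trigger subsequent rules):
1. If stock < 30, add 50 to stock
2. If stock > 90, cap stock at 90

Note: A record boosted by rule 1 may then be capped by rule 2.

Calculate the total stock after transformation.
650

Step 1: Apply rule 1 to records with stock < 30
  - 1 records get bonus of 50
  - Of these, 0 records then exceed 90 and get capped
Step 2: Apply rule 2 to records with stock > 90
  - 1 records (original) are capped
Step 3: Calculate final sum = 650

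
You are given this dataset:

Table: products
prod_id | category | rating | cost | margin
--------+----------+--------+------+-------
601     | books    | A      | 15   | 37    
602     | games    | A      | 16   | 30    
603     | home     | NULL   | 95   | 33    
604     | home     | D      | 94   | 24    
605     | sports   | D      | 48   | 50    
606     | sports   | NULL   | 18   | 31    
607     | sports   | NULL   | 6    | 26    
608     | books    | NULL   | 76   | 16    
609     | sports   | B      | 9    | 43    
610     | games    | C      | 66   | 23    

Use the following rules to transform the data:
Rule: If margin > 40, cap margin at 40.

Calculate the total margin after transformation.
300

Step 1: 2 records have margin > 40
Step 2: These records originally summed to 93
Step 3: After capping: 2 × 40 = 80
Step 4: Unaffected records sum: 220
Step 5: Final sum = 80 + 220 = 300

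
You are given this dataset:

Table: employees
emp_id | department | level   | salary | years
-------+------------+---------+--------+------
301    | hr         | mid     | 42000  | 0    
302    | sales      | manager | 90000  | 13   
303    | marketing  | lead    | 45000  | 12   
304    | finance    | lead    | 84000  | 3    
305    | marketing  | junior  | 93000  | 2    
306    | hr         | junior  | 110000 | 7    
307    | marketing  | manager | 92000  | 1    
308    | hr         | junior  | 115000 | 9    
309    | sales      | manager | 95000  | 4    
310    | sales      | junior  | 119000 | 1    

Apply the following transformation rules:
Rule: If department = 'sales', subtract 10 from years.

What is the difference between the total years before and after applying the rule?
30

Step 1: Original sum of years = 52
Step 2: 3 records have department = 'sales'
Step 3: Each affected record changes by -10
Step 4: Total change = 3 × -10 = -30
Step 5: New sum = 52 + -30 = 22
Step 6: Difference = |22 - 52| = 30
        (Sum decreased by 30)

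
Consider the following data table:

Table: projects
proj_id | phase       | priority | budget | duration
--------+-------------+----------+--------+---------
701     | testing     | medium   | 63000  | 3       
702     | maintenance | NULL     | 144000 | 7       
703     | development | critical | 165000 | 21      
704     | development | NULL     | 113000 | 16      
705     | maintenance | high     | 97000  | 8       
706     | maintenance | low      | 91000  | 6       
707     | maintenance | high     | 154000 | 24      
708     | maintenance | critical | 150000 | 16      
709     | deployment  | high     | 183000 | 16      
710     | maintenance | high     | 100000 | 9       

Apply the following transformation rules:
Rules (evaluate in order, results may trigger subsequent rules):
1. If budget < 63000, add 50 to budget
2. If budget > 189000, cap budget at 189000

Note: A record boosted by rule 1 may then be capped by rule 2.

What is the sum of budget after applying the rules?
1260000

Step 1: Apply rule 1 to records with budget < 63000
  - 0 records get bonus of 50
  - Of these, 0 records then exceed 189000 and get capped
Step 2: Apply rule 2 to records with budget > 189000
  - 0 records (original) are capped
Step 3: Calculate final sum = 1260000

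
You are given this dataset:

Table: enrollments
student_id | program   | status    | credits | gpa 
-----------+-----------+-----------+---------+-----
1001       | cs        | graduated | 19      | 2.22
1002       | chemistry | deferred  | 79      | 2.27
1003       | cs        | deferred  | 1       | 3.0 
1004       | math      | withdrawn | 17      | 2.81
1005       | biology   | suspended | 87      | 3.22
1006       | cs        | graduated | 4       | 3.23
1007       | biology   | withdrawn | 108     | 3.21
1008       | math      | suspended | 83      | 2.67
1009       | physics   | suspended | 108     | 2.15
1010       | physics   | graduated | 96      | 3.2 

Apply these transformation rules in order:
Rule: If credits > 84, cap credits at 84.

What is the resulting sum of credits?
539

Step 1: 4 records have credits > 84
Step 2: These records originally summed to 399
Step 3: After capping: 4 × 84 = 336
Step 4: Unaffected records sum: 203
Step 5: Final sum = 336 + 203 = 539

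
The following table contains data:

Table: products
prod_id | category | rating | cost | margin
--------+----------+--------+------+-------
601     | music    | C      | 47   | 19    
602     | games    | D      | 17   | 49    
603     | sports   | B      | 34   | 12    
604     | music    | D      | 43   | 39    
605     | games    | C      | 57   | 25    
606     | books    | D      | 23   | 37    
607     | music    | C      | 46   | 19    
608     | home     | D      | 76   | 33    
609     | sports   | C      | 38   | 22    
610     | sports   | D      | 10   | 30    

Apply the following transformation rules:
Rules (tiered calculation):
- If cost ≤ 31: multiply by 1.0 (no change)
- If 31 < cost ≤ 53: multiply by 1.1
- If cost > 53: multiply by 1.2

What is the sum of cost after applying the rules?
438.4

Step 1: Tier 1 (cost ≤ 31): 3 records, sum = 50 × 1.0 = 50.0
Step 2: Tier 2 (31 < cost ≤ 53): 5 records, sum = 208 × 1.1 = 228.8
Step 3: Tier 3 (cost > 53): 2 records, sum = 133 × 1.2 = 159.6
Step 4: Final sum = 50.0 + 228.8 + 159.6 = 438.4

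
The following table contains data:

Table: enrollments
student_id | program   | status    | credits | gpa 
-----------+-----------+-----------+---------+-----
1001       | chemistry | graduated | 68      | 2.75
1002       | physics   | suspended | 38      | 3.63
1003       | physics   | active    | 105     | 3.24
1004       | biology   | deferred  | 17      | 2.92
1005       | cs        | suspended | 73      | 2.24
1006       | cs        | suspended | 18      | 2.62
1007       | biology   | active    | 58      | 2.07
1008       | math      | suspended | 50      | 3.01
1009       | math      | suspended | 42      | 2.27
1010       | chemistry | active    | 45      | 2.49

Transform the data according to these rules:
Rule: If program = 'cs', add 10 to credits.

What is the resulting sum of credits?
534

Step 1: Count records where program = 'cs': 2
Step 2: Total bonus added: 2 × 10 = 20
Step 3: Original sum of credits: 514
Step 4: Final sum = 514 + 20 = 534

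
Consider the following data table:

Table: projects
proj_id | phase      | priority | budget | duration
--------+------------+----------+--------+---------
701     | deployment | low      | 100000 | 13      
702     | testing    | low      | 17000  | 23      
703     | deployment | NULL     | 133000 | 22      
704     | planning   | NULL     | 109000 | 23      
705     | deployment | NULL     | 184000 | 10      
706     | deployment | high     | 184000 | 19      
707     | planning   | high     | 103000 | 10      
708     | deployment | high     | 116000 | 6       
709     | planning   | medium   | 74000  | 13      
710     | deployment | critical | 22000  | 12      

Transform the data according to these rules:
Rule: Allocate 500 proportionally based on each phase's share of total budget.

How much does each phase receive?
deployment: 354.61, planning: 137.24, testing: 8.16

Step 1: Calculate total budget = 1042000
Step 2: Calculate each phase's proportion:
  deployment: 739000/1042000 = 70.92% → 354.61
  planning: 286000/1042000 = 27.45% → 137.24
  testing: 17000/1042000 = 1.63% → 8.16
Step 3: Verify: sum of allocations ≈ 500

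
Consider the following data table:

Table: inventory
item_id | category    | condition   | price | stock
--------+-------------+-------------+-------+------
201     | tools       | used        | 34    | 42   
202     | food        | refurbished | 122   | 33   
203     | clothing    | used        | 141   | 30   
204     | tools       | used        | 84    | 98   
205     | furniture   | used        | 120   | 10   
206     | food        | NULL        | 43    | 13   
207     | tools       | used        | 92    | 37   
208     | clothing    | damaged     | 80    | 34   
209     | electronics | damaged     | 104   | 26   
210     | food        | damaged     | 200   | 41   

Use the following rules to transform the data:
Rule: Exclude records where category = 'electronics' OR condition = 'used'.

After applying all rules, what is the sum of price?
445

Step 1: Find records where category = 'electronics' OR condition = 'used'
Step 2: 6 records match, summing to 575
Step 3: Original sum: 1020
Step 4: Remaining sum = 1020 - 575 = 445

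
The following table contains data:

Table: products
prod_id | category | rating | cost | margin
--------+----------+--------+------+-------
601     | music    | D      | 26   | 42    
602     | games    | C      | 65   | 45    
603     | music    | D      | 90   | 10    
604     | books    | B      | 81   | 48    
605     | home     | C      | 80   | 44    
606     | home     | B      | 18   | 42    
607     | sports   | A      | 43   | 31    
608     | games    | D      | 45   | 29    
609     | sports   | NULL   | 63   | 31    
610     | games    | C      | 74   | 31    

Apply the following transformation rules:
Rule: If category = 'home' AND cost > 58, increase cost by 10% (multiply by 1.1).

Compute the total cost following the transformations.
593.0

Step 1: Find records where category = 'home' AND cost > 58
Step 2: 1 records match, summing to 80
Step 3: After multiplier: 80 × 1.1 = 88.0
Step 4: Unaffected records sum: 505
Step 5: Final sum = 88.0 + 505 = 593.0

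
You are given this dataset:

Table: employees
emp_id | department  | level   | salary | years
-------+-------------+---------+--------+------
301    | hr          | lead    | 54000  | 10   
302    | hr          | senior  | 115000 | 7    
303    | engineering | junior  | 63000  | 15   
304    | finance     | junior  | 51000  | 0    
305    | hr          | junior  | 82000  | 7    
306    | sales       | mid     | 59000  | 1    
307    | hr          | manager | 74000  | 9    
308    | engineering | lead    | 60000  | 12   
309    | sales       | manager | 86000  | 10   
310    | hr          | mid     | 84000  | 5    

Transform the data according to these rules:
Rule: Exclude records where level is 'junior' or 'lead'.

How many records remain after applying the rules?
5

Step 1: Count records to exclude
  - 3 (junior) + 2 (lead) = 5 records
Step 2: Total records: 10
Step 3: Remaining = 10 - 5 = 5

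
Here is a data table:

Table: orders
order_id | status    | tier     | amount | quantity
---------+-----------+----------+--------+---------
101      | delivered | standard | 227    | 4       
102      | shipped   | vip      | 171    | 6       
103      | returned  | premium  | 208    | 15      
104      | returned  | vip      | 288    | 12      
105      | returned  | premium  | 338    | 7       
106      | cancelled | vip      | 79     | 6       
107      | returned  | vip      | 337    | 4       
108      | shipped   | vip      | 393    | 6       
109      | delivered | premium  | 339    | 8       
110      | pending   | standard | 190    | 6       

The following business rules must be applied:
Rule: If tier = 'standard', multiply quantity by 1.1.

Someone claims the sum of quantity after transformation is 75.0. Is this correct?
Yes, the result is correct.

Step 1: Calculate the correct sum after transformation
Step 2: Apply multiplier 1.1 to records where tier = 'standard'
Step 3: Correct result = 75.0
Step 4: Claimed result = 75.0
Step 5: 75.0 = 75.0 ✓
Conclusion: The claimed result is correct.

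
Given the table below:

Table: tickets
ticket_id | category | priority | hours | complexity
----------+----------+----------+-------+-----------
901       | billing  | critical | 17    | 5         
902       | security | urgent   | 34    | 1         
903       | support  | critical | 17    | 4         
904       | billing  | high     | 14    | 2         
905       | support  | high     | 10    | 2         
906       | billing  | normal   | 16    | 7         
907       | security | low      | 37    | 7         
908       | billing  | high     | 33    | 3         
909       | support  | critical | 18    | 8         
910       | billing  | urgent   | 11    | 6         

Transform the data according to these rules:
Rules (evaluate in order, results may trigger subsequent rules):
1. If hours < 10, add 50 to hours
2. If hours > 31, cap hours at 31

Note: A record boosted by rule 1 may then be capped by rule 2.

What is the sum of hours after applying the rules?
196

Step 1: Apply rule 1 to records with hours < 10
  - 0 records get bonus of 50
  - Of these, 0 records then exceed 31 and get capped
Step 2: Apply rule 2 to records with hours > 31
  - 3 records (original) are capped
Step 3: Calculate final sum = 196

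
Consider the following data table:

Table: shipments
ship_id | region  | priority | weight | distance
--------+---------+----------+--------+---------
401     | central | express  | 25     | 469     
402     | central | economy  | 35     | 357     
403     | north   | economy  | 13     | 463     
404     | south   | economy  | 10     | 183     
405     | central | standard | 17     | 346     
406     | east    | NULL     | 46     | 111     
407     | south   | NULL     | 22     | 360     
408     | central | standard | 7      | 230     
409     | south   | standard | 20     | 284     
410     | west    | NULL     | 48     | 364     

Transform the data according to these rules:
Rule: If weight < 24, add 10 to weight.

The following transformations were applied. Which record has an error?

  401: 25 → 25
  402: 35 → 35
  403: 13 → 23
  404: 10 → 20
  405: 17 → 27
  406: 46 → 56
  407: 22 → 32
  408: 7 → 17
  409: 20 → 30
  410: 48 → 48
Record 406 has an error. The correct transformed value should be 46, not 56.

Step 1: Check each record against the rule
Step 2: Record 406 has weight = 46
Step 3: Since 46 >= 24, the bonus should not have been applied
Step 4: Correct value = 46, but claimed value = 56
Conclusion: Record 406 has the error.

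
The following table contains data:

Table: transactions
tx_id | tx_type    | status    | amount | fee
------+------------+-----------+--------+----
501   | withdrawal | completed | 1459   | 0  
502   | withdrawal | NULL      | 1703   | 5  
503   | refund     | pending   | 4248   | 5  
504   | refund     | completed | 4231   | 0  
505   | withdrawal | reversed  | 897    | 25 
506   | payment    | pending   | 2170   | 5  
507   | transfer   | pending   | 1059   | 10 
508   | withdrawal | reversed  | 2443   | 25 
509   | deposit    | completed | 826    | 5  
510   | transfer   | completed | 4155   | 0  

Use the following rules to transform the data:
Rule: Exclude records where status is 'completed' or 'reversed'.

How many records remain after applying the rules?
4

Step 1: Count records to exclude
  - 4 (completed) + 2 (reversed) = 6 records
Step 2: Total records: 10
Step 3: Remaining = 10 - 6 = 4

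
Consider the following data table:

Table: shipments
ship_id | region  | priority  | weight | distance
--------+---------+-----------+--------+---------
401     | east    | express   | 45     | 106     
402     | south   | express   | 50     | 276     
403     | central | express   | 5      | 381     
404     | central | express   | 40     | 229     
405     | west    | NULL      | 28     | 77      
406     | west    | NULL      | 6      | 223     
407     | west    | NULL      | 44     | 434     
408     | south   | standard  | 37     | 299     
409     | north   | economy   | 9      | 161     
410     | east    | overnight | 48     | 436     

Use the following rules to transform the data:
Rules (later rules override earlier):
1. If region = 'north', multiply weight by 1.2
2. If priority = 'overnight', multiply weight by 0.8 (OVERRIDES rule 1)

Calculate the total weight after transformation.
304.2

Step 1: Rule 2 takes priority for records with priority = 'overnight'
  - 1 records: 48 × 0.8 = 38.4
Step 2: Rule 1 applies to remaining records with region = 'north'
  - 1 records: 9 × 1.2 = 10.8
Step 3: Other records unchanged: 255
Step 4: Final sum = 38.4 + 10.8 + 255 = 304.2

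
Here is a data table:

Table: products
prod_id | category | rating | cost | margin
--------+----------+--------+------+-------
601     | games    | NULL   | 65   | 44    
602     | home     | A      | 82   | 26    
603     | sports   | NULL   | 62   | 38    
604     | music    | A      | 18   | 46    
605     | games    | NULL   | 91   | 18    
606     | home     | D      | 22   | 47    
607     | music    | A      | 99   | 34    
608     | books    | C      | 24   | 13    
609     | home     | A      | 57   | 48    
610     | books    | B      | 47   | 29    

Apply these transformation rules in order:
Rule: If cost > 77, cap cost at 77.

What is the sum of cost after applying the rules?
526

Step 1: 3 records have cost > 77
Step 2: These records originally summed to 272
Step 3: After capping: 3 × 77 = 231
Step 4: Unaffected records sum: 295
Step 5: Final sum = 231 + 295 = 526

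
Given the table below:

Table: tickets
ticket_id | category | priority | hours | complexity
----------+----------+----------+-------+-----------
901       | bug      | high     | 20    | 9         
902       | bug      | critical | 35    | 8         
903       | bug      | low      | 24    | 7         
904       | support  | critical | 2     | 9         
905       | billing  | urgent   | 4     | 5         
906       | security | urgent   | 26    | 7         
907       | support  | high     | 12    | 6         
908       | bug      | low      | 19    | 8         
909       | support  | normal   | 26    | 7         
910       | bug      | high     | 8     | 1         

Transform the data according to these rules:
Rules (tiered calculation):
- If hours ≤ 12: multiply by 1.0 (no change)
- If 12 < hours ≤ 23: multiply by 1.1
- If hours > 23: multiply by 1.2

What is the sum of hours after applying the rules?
202.1

Step 1: Tier 1 (hours ≤ 12): 4 records, sum = 26 × 1.0 = 26.0
Step 2: Tier 2 (12 < hours ≤ 23): 2 records, sum = 39 × 1.1 = 42.9
Step 3: Tier 3 (hours > 23): 4 records, sum = 111 × 1.2 = 133.2
Step 4: Final sum = 26.0 + 42.9 + 133.2 = 202.1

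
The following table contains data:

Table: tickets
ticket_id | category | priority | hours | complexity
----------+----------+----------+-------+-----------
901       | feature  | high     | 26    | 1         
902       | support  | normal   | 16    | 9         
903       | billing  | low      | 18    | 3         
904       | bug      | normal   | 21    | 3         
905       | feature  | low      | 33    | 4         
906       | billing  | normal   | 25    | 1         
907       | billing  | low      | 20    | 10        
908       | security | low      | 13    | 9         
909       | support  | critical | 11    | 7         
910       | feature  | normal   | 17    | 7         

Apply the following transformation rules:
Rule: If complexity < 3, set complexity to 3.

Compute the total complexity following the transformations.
58

Step 1: 2 records have complexity < 3
Step 2: These records originally summed to 2
Step 3: After setting to minimum: 2 × 3 = 6
Step 4: Unaffected records sum: 52
Step 5: Final sum = 6 + 52 = 58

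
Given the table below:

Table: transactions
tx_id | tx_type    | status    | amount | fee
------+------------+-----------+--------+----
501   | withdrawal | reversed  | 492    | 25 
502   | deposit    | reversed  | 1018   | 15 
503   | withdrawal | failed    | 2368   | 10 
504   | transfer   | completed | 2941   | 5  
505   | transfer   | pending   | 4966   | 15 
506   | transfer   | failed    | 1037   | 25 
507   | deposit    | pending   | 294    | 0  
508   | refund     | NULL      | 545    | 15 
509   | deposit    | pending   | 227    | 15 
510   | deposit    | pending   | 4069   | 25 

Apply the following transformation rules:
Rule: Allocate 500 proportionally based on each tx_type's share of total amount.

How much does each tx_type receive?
deposit: 156.15, refund: 15.18, transfer: 249.04, withdrawal: 79.63

Step 1: Calculate total amount = 17957
Step 2: Calculate each tx_type's proportion:
  deposit: 5608/17957 = 31.23% → 156.15
  refund: 545/17957 = 3.04% → 15.18
  transfer: 8944/17957 = 49.81% → 249.04
  withdrawal: 2860/17957 = 15.93% → 79.63
Step 3: Verify: sum of allocations ≈ 500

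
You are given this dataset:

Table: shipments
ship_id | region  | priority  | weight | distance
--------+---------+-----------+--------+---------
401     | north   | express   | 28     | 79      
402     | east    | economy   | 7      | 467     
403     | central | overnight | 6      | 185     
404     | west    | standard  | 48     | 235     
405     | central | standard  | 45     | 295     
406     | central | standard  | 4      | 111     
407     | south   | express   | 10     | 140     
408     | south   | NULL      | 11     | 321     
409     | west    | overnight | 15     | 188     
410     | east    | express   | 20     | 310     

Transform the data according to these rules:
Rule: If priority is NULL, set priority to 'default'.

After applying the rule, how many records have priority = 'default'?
1

Step 1: Count records where priority IS NULL
Step 2: Found 1 records with NULL priority
Step 3: These records will have priority set to 'default'
Step 4: Records already having priority = 'default': 0
Step 5: Answer: 1 + 0 = 1 records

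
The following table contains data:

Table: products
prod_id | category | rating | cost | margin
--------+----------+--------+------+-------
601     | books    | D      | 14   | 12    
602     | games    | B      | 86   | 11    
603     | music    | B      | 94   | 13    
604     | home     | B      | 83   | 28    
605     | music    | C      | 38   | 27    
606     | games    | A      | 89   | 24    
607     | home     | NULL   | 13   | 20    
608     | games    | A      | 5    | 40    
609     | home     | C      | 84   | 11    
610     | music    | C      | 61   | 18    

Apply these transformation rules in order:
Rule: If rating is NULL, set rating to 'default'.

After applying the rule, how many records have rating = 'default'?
1

Step 1: Count records where rating IS NULL
Step 2: Found 1 records with NULL rating
Step 3: These records will have rating set to 'default'
Step 4: Records already having rating = 'default': 0
Step 5: Answer: 1 + 0 = 1 records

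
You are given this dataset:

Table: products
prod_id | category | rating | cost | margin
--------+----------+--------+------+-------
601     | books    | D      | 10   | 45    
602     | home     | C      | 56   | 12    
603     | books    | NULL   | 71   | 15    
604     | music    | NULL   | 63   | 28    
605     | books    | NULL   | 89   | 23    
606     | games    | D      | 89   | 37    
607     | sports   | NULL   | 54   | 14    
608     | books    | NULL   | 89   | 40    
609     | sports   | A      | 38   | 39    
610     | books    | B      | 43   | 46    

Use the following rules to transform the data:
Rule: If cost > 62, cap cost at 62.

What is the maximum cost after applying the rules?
62

Step 1: Original maximum cost = 89
Step 2: Apply cap at 62
Step 3: 5 records had cost > 62 and were capped
Step 4: Maximum after transformation = 62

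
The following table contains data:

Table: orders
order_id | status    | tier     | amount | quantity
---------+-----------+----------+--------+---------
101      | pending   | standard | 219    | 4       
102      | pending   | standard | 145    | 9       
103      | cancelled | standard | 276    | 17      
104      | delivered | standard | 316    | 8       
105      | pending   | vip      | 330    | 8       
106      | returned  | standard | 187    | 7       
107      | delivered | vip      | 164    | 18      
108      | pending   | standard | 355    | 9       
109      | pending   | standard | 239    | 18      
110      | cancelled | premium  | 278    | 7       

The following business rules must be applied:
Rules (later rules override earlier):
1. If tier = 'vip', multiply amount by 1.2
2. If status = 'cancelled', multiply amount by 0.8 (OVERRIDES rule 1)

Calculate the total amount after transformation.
2497.0

Step 1: Rule 2 takes priority for records with status = 'cancelled'
  - 2 records: 554 × 0.8 = 443.2
Step 2: Rule 1 applies to remaining records with tier = 'vip'
  - 2 records: 494 × 1.2 = 592.8
Step 3: Other records unchanged: 1461
Step 4: Final sum = 443.2 + 592.8 + 1461 = 2497.0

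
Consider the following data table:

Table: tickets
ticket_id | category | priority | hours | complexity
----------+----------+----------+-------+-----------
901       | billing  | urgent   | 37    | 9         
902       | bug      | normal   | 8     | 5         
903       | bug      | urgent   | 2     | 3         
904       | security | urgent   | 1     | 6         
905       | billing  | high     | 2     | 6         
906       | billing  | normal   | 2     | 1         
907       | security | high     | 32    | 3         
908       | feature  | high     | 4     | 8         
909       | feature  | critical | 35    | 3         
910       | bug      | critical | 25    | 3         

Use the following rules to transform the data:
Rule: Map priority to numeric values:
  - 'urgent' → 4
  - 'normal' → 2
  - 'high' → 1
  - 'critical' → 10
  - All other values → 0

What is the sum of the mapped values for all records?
39

Step 1: Apply mapping to each record
Step 2: Count by status:
  'urgent': 3 records × 4 = 12
  'normal': 2 records × 2 = 4
  'high': 3 records × 1 = 3
  'critical': 2 records × 10 = 20
Step 3: Sum all mapped values = 39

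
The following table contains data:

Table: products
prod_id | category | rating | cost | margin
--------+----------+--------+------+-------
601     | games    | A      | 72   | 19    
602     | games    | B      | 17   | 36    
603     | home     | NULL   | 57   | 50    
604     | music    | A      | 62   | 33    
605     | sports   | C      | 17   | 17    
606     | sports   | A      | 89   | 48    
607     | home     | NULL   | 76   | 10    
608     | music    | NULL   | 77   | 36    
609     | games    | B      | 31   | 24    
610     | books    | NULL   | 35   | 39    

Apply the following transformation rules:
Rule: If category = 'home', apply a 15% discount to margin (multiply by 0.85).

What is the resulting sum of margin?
303.0

Step 1: Records with category = 'home' have total margin = 60
Step 2: Apply multiplier: 60 × 0.85 = 51.0
Step 3: Other records total: 252
Step 4: Final sum = 51.0 + 252 = 303.0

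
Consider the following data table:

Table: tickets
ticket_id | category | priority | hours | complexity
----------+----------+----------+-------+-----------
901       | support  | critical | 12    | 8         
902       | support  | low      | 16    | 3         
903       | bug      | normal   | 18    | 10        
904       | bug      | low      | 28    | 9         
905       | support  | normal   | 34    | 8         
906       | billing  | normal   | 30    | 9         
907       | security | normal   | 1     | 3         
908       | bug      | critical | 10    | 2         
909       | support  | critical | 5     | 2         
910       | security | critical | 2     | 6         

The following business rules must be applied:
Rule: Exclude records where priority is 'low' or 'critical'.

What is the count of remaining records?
4

Step 1: Count records to exclude
  - 2 (low) + 4 (critical) = 6 records
Step 2: Total records: 10
Step 3: Remaining = 10 - 6 = 4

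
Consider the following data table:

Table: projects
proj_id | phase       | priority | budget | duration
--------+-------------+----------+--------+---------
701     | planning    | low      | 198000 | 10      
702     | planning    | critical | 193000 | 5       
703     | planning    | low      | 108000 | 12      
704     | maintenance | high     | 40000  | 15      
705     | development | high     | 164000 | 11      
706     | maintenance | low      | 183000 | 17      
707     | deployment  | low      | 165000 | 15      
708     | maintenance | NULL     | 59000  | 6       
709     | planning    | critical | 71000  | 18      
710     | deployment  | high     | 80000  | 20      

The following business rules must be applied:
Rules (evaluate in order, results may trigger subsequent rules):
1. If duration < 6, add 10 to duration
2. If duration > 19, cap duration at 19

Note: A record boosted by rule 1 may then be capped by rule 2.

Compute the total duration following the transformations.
138

Step 1: Apply rule 1 to records with duration < 6
  - 1 records get bonus of 10
  - Of these, 0 records then exceed 19 and get capped
Step 2: Apply rule 2 to records with duration > 19
  - 1 records (original) are capped
Step 3: Calculate final sum = 138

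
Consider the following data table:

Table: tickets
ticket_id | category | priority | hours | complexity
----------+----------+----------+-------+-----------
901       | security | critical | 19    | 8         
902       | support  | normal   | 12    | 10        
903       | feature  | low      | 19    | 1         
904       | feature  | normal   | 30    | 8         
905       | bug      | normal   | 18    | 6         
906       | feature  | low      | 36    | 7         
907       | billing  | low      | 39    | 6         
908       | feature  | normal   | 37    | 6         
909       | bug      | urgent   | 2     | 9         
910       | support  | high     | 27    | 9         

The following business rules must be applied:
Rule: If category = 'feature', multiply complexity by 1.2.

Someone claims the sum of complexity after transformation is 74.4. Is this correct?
Yes, the result is correct.

Step 1: Calculate the correct sum after transformation
Step 2: Apply multiplier 1.2 to records where category = 'feature'
Step 3: Correct result = 74.4
Step 4: Claimed result = 74.4
Step 5: 74.4 = 74.4 ✓
Conclusion: The claimed result is correct.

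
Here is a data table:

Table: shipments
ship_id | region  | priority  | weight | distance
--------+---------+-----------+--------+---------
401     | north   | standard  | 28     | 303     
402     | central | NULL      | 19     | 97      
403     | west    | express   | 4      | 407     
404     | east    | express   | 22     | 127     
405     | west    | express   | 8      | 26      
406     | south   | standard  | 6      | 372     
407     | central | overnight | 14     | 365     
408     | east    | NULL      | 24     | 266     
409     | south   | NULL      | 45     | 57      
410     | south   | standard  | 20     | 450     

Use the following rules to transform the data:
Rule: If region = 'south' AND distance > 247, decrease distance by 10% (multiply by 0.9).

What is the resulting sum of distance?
2387.8

Step 1: Find records where region = 'south' AND distance > 247
Step 2: 2 records match, summing to 822
Step 3: After multiplier: 822 × 0.9 = 739.8
Step 4: Unaffected records sum: 1648
Step 5: Final sum = 739.8 + 1648 = 2387.8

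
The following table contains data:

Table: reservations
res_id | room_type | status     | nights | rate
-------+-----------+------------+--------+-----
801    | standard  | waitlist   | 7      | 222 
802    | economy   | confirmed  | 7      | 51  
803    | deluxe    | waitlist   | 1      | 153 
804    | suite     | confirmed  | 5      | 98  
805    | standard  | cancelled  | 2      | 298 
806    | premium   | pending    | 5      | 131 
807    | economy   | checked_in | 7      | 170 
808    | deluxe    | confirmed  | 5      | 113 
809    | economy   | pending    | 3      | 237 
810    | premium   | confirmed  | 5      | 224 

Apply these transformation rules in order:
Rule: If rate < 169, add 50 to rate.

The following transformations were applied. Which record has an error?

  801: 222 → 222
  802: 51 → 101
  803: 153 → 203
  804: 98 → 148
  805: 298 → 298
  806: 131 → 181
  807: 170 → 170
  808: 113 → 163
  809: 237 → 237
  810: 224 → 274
Record 810 has an error. The correct transformed value should be 224, not 274.

Step 1: Check each record against the rule
Step 2: Record 810 has rate = 224
Step 3: Since 224 >= 169, the bonus should not have been applied
Step 4: Correct value = 224, but claimed value = 274
Conclusion: Record 810 has the error.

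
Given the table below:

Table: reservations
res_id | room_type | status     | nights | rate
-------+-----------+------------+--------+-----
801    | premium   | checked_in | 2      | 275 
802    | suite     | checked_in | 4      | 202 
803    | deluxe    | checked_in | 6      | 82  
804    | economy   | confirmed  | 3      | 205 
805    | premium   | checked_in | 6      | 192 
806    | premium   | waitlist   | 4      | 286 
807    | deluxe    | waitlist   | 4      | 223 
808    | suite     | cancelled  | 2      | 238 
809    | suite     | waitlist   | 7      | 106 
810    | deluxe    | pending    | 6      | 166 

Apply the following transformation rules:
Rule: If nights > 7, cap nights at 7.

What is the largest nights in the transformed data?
7

Step 1: Original maximum nights = 7
Step 2: Check cap of 7 against maximum
Step 3: No records exceed the cap (max 7 <= cap 7), so no capping applies
Step 4: Maximum after transformation = 7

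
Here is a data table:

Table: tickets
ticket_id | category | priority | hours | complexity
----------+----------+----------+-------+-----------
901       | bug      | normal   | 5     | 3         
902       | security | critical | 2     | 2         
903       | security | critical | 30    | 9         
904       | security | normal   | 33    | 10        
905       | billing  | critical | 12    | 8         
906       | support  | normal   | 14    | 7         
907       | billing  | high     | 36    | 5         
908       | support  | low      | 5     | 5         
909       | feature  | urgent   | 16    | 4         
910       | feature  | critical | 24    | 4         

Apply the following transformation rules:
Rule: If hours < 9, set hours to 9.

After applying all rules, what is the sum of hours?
192

Step 1: 3 records have hours < 9
Step 2: These records originally summed to 12
Step 3: After setting to minimum: 3 × 9 = 27
Step 4: Unaffected records sum: 165
Step 5: Final sum = 27 + 165 = 192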